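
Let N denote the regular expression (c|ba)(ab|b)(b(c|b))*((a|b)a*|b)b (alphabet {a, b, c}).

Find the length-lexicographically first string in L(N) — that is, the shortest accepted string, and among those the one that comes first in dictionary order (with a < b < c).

By inspection of the expression, no string of length less than 4 matches, and cbab is the lexicographically first match of length 4.

cbab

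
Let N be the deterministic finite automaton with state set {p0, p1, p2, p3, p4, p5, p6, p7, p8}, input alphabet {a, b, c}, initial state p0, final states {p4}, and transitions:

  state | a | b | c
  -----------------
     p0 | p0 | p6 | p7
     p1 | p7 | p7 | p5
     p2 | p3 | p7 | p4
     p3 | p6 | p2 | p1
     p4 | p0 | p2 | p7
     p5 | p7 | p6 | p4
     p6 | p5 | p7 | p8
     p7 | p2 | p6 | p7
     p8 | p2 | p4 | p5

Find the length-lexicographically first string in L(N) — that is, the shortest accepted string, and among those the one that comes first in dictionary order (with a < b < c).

bac

A breadth-first search from p0 reaches an accepting state first via the path p0 → p6 → p5 → p4 on input bac.
No string of length < 3 is accepted (BFS exhausts all shorter strings without reaching an accepting state), and bac is the lexicographically least accepting string of length 3.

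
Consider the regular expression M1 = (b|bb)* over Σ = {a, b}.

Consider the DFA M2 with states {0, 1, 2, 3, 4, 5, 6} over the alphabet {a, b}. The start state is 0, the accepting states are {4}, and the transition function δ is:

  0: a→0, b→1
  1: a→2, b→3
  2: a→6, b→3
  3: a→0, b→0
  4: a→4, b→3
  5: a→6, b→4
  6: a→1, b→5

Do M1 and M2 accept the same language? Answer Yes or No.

The empty string ε is accepted by M1 but rejected by M2.
So L(M1) ≠ L(M2).

No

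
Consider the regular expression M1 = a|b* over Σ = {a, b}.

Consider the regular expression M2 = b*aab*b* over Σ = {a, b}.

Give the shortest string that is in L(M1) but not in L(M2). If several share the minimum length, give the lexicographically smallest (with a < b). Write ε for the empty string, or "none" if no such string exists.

ε

The empty string ε is accepted by M1 but not by M2.
Since ε is the unique shortest string, it is the required witness.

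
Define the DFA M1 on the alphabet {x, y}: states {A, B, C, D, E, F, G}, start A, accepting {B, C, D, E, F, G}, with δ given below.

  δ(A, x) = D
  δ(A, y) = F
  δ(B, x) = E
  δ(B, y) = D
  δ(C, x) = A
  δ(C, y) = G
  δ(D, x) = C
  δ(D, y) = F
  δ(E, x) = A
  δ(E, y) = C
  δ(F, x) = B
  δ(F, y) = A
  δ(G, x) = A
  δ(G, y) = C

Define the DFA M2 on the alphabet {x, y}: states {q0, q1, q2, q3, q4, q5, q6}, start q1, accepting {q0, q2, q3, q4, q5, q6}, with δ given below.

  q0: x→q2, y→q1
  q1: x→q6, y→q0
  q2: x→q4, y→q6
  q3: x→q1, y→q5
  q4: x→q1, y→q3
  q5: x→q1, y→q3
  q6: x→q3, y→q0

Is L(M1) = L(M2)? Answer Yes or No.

Yes

Exploring the product automaton M1 × M2 from the start pair (A, q1), following both machines on each input symbol, reaches 7 state pairs: (A, q1), (D, q6), (F, q0), (C, q3), (B, q2), (G, q5), (E, q4).
M1 accepts in {B, C, D, E, F, G} and M2 accepts in {q0, q2, q3, q4, q5, q6}. In every reachable pair the two components are either both accepting — (D, q6), (F, q0), (C, q3), (B, q2), (G, q5), (E, q4) — or both non-accepting, so no string is accepted by exactly one of the machines: L(M1) \ L(M2) and L(M2) \ L(M1) are both empty.
Hence every string is accepted by M1 iff it is accepted by M2, and the two languages coincide.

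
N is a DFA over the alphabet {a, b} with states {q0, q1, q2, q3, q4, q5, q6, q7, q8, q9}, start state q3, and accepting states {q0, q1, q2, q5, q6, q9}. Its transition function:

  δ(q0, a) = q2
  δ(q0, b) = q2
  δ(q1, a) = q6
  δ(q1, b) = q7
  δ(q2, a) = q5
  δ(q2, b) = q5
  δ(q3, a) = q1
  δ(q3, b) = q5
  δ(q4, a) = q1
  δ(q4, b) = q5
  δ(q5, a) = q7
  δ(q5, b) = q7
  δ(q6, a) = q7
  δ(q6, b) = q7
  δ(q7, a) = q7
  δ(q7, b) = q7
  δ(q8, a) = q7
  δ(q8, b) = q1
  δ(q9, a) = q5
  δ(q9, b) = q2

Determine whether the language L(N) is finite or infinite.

finite

The useful states (reachable from q3 and able to reach an accepting state) are {q1, q3, q5, q6}.
Restricted to these states the transition graph has no cycle, so every accepting path has bounded length and L is finite.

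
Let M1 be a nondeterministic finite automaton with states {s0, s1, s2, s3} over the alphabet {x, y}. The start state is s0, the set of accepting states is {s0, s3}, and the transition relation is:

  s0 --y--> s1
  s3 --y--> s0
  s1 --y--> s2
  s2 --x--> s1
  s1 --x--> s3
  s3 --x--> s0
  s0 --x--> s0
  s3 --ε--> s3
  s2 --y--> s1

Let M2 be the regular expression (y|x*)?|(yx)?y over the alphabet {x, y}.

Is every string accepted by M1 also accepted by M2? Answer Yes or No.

The string yx is in L(M1) but not in L(M2).
So L(M1) ⊄ L(M2).

No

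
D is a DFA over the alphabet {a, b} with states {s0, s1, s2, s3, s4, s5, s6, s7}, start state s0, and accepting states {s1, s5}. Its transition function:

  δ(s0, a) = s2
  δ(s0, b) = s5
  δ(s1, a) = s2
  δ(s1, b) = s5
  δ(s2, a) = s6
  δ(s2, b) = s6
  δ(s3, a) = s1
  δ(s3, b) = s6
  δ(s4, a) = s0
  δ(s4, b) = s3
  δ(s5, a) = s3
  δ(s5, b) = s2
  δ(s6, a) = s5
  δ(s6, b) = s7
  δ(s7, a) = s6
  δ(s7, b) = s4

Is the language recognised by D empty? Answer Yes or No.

The string b is accepted: the run s0 → s5 ends in the accepting state s5.
Since at least one string is accepted, L(D) is not empty.

No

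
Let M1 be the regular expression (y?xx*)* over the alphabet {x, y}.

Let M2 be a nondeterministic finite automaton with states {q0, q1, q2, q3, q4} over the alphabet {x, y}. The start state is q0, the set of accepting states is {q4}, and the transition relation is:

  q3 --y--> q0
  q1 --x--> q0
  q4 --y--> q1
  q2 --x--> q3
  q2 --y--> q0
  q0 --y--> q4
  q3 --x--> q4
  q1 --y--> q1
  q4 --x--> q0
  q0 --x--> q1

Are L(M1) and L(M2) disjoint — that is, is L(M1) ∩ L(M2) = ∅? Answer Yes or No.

Yes

Converting the expression M1 to a DFA (subset construction, then merging equivalent states) gives the minimal DFA with states {r0, r1, r2}, start state r0, accepting states {r0} and transitions r0: x→r0, y→r1; r1: x→r0, y→r2; r2: x→r2, y→r2.
Exploring the product automaton M1 × M2 from the start pair (r0, q0), following both machines on each input symbol, reaches 7 state pairs: (r0, q0), (r0, q1), (r1, q4), (r1, q1), (r2, q1), (r2, q0), (r2, q4).
M1 accepts in {r0} and M2 accepts in {q4}; no reachable pair has both components accepting, so no string drives both machines to acceptance simultaneously and L(M1) ∩ L(M2) = ∅.
So no string is accepted by both, and the intersection is empty.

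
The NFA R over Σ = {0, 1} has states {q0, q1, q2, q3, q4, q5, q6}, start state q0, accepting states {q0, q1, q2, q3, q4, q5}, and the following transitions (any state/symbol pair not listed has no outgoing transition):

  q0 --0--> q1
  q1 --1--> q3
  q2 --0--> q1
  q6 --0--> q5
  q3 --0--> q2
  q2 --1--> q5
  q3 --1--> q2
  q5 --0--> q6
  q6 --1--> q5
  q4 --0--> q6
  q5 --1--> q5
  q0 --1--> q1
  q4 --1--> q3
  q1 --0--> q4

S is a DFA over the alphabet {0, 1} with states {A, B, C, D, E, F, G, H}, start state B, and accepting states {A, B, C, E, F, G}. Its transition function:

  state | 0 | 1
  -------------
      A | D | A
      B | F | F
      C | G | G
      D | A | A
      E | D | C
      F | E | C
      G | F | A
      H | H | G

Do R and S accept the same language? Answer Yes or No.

Exploring the product automaton R × S from the start pair (q0, B), following both machines on each input symbol, reaches 7 state pairs: (q0, B), (q1, F), (q4, E), (q3, C), (q6, D), (q2, G), (q5, A).
R accepts in {q0, q1, q2, q3, q4, q5} and S accepts in {A, B, C, E, F, G}. In every reachable pair the two components are either both accepting — (q0, B), (q1, F), (q4, E), (q3, C), (q2, G), (q5, A) — or both non-accepting, so no string is accepted by exactly one of the machines: L(R) \ L(S) and L(S) \ L(R) are both empty.
Hence every string is accepted by R iff it is accepted by S, and the two languages coincide.

Yes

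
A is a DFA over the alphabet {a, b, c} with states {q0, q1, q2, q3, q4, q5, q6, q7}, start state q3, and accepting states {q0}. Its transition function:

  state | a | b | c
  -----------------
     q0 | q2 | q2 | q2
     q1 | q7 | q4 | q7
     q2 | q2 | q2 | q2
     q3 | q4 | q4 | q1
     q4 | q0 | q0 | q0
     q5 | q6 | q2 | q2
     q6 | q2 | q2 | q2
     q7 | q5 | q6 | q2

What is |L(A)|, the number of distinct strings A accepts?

9

The useful subgraph on states {q0, q1, q3, q4} is acyclic, so L(A) is finite; the longest accepting path visits 4 useful states, giving maximum string length 3.
Counting accepting paths from q3 by length: 6 of length 2, 3 of length 3. Total 9.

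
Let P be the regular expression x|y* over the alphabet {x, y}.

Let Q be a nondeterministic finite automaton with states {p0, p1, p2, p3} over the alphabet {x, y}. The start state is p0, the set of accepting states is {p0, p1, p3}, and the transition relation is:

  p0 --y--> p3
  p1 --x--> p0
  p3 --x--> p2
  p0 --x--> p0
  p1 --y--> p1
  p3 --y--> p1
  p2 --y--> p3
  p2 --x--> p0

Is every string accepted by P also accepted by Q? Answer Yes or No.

Yes

Converting the expression P to a DFA (subset construction, then merging equivalent states) gives the minimal DFA with states {r0, r1, r2, r3}, start state r0, accepting states {r0, r1, r2} and transitions r0: x→r1, y→r2; r1: x→r3, y→r3; r2: x→r3, y→r2; r3: x→r3, y→r3.
Exploring the product automaton P × Q from the start pair (r0, p0), following both machines on each input symbol, reaches 8 state pairs: (r0, p0), (r1, p0), (r2, p3), (r3, p0), (r3, p3), (r3, p2), (r2, p1), (r3, p1).
P accepts in {r0, r1, r2} and Q accepts in {p0, p1, p3}. The reachable pairs whose P-component is accepting are (r0, p0), (r1, p0), (r2, p3), (r2, p1); in each of them the Q-component is accepting too, so the product for L(P) \ L(Q) (P-component accepting, Q-component rejecting) has no reachable accepting pair and the difference is empty.
Hence every string in L(P) is also in L(Q).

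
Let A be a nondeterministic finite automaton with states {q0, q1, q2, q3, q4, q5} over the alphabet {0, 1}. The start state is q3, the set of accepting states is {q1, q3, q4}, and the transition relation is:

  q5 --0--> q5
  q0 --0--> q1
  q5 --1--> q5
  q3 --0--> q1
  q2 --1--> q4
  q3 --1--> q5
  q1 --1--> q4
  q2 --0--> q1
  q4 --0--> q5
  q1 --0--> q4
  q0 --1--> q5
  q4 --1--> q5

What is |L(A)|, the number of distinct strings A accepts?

The useful subgraph on states {q1, q3, q4} is acyclic, so L(A) is finite; the longest accepting path visits 3 useful states, giving maximum string length 2.
Counting accepting paths from q3 by length: 1 of length 0, 1 of length 1, 2 of length 2. Total 4.

4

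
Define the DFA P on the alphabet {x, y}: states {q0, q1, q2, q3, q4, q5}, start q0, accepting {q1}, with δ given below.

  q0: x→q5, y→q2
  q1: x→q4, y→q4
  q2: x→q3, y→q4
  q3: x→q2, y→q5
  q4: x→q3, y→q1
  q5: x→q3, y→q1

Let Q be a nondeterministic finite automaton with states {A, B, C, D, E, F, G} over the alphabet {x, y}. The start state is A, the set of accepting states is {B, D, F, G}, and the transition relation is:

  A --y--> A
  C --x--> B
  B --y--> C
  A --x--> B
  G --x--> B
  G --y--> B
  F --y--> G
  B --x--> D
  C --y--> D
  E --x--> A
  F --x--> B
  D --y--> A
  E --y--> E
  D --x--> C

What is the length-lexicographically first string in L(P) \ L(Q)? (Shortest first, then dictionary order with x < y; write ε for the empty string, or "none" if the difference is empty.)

The string xy is accepted by P but not by Q.
No shorter string lies in the difference, and xy is the lexicographically first length-2 string in L(P) \ L(Q).

xy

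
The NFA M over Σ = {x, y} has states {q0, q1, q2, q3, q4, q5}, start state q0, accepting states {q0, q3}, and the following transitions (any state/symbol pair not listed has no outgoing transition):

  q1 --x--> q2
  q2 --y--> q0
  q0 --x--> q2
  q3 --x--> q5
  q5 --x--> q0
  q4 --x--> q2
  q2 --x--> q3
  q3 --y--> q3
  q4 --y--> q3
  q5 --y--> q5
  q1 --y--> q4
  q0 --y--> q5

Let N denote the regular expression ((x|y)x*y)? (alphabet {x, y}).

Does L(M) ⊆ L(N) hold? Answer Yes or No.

No

The string xx is in L(M) but not in L(N).
So L(M) ⊄ L(N).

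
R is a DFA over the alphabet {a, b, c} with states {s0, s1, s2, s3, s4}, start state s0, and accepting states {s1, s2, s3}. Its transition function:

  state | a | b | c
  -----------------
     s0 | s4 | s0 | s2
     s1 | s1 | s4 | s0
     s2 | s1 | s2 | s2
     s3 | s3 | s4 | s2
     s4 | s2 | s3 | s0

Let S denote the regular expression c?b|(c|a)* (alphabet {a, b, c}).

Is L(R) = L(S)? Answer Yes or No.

No

The string ab is accepted by R but rejected by S.
So L(R) ≠ L(S).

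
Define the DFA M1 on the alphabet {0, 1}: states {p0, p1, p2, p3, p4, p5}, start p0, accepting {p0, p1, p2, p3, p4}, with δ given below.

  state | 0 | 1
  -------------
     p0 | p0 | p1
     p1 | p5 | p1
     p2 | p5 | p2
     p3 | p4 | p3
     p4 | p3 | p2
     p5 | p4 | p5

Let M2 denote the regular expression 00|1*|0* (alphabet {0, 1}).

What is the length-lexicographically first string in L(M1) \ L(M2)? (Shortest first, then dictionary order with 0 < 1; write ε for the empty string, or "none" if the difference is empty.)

The string 01 is accepted by M1 but not by M2.
No shorter string lies in the difference, and 01 is the lexicographically first length-2 string in L(M1) \ L(M2).

01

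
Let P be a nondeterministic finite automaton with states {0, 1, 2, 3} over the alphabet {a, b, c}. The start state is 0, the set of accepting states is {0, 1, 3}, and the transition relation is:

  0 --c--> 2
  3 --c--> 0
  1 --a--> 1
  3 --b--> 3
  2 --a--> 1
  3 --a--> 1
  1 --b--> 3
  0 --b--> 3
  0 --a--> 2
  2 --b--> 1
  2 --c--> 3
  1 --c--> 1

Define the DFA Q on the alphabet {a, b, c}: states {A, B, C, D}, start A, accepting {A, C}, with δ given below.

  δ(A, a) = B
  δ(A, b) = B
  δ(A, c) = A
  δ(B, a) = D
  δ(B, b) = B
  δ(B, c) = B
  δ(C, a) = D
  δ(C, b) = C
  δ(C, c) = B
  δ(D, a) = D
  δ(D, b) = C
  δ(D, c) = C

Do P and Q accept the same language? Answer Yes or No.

The string b is accepted by P but rejected by Q.
So L(P) ≠ L(Q).

No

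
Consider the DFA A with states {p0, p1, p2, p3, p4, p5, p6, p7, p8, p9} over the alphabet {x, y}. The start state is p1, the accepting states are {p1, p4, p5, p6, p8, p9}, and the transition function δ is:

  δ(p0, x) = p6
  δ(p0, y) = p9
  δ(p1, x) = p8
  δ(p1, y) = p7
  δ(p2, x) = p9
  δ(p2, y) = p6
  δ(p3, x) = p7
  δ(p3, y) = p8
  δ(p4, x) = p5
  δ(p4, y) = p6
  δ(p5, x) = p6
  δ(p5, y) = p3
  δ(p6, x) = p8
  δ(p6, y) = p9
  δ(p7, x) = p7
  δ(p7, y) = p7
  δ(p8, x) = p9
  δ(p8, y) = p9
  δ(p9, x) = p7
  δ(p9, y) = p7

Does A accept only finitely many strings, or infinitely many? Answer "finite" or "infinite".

finite

The useful states (reachable from p1 and able to reach an accepting state) are {p1, p8, p9}.
Restricted to these states the transition graph has no cycle, so every accepting path has bounded length and L is finite.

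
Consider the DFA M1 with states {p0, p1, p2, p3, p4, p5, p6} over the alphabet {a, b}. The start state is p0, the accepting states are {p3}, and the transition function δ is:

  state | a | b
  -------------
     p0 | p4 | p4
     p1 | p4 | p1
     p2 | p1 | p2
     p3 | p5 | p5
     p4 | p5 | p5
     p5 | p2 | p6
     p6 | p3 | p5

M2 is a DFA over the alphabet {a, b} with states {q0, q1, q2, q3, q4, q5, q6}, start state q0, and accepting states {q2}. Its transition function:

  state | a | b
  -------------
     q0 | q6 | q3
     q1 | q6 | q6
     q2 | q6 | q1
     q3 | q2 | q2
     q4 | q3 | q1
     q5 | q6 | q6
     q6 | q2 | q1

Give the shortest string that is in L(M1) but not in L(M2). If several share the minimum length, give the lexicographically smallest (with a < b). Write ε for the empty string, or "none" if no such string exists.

The string aaba is accepted by M1 but not by M2.
No shorter string lies in the difference, and aaba is the lexicographically first length-4 string in L(M1) \ L(M2).

aaba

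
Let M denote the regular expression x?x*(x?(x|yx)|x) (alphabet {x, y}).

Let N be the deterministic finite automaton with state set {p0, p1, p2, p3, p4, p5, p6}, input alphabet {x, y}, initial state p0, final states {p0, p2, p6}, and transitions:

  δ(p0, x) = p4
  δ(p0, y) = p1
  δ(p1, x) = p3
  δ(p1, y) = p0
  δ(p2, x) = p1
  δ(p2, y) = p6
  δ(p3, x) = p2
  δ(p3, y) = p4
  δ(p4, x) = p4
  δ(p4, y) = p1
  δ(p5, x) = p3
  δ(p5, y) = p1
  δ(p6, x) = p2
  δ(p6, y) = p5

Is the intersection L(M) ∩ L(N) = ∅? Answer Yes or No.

Converting the expression M to a DFA (subset construction, then merging equivalent states) gives the minimal DFA with states {m0, m1, m2, m3, m4}, start state m0, accepting states {m1, m3} and transitions m0: x→m1, y→m2; m1: x→m1, y→m2; m2: x→m3, y→m4; m3: x→m4, y→m4; m4: x→m4, y→m4.
Exploring the product automaton M × N from the start pair (m0, p0), following both machines on each input symbol, reaches 11 state pairs: (m0, p0), (m1, p4), (m2, p1), (m3, p3), (m4, p0), (m4, p2), (m4, p4), (m4, p1), (m4, p6), (m4, p3), (m4, p5).
M accepts in {m1, m3} and N accepts in {p0, p2, p6}; no reachable pair has both components accepting, so no string drives both machines to acceptance simultaneously and L(M) ∩ L(N) = ∅.
So no string is accepted by both, and the intersection is empty.

Yes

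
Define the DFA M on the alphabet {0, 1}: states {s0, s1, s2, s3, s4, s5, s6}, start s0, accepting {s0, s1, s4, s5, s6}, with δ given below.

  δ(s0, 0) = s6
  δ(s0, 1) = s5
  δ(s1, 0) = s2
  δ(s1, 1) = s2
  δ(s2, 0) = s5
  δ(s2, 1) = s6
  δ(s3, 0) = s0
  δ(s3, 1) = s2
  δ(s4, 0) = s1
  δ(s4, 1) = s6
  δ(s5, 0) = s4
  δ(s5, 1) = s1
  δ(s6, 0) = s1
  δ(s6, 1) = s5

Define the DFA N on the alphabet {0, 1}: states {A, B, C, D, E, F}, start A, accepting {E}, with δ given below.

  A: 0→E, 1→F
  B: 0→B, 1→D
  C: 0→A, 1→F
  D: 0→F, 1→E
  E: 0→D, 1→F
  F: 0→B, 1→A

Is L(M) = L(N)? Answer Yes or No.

No

The empty string ε is accepted by M but rejected by N.
So L(M) ≠ L(N).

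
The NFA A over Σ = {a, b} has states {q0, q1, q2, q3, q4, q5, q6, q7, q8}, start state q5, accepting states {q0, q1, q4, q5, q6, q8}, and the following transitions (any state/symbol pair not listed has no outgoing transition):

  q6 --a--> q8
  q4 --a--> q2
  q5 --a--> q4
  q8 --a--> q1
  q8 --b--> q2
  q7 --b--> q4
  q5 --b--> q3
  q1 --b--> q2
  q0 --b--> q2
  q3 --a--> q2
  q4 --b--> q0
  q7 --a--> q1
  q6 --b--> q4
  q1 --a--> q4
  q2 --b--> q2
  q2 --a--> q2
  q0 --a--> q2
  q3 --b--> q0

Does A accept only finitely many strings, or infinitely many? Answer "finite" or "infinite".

finite

The useful states (reachable from q5 and able to reach an accepting state) are {q0, q3, q4, q5}.
Restricted to these states the transition graph has no cycle, so every accepting path has bounded length and L is finite.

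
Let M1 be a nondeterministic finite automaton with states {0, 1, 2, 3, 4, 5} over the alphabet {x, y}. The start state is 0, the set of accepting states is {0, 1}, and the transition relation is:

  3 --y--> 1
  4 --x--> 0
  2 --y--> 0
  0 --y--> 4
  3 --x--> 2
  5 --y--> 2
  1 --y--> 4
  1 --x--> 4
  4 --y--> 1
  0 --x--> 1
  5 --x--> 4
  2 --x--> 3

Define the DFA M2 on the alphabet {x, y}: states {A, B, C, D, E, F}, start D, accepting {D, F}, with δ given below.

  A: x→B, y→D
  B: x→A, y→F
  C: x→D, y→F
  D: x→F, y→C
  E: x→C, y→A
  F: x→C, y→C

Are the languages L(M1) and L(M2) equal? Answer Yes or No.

Exploring the product automaton M1 × M2 from the start pair (0, D), following both machines on each input symbol, reaches 3 state pairs: (0, D), (1, F), (4, C).
M1 accepts in {0, 1} and M2 accepts in {D, F}. In every reachable pair the two components are either both accepting — (0, D), (1, F) — or both non-accepting, so no string is accepted by exactly one of the machines: L(M1) \ L(M2) and L(M2) \ L(M1) are both empty.
Hence every string is accepted by M1 iff it is accepted by M2, and the two languages coincide.

Yes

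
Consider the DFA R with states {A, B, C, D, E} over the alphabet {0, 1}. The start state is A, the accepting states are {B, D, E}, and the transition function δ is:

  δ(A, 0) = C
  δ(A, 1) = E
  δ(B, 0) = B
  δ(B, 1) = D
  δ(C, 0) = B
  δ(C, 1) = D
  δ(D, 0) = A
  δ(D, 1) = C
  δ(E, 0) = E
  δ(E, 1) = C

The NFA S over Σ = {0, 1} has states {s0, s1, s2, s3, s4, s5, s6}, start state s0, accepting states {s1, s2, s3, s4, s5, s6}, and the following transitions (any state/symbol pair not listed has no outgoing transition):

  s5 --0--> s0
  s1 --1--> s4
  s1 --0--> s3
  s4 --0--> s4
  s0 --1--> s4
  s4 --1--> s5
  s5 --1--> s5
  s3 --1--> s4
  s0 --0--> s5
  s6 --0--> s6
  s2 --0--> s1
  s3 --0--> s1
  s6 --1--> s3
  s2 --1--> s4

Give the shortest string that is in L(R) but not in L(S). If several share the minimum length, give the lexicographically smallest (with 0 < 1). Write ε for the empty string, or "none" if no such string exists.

00

The string 00 is accepted by R but not by S.
No shorter string lies in the difference, and 00 is the lexicographically first length-2 string in L(R) \ L(S).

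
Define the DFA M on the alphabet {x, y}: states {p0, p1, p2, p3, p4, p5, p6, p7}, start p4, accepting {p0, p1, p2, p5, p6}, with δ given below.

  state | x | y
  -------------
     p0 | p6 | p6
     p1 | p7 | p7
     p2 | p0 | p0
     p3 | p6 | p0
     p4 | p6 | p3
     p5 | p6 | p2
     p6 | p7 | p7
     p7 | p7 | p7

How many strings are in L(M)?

5

The useful subgraph on states {p0, p3, p4, p6} is acyclic, so L(M) is finite; the longest accepting path visits 4 useful states, giving maximum string length 3.
Counting accepting paths from p4 by length: 1 of length 1, 2 of length 2, 2 of length 3. Total 5.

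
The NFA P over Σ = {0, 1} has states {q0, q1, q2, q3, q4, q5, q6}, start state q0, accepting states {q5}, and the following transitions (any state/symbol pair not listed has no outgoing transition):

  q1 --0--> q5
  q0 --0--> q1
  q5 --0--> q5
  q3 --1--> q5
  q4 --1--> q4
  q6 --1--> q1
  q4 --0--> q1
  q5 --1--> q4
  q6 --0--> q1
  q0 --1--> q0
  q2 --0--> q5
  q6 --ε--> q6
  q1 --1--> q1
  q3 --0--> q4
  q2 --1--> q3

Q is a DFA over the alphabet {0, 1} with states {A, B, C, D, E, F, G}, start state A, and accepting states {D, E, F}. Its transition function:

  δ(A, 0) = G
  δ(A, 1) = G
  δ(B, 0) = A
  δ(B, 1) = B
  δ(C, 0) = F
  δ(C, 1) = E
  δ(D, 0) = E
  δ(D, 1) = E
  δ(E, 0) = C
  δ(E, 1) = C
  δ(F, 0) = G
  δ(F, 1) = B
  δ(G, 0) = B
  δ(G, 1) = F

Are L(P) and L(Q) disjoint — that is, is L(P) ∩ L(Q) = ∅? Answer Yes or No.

Exploring the product automaton P × Q from the start pair (q0, A), following both machines on each input symbol, reaches 14 state pairs: (q0, A), (q1, G), (q0, G), (q5, B), (q1, F), (q1, B), (q0, F), (q5, A), (q4, B), (q5, G), (q0, B), (q4, G), (q1, A), (q4, F).
P accepts in {q5} and Q accepts in {D, E, F}; no reachable pair has both components accepting, so no string drives both machines to acceptance simultaneously and L(P) ∩ L(Q) = ∅.
So no string is accepted by both, and the intersection is empty.

Yes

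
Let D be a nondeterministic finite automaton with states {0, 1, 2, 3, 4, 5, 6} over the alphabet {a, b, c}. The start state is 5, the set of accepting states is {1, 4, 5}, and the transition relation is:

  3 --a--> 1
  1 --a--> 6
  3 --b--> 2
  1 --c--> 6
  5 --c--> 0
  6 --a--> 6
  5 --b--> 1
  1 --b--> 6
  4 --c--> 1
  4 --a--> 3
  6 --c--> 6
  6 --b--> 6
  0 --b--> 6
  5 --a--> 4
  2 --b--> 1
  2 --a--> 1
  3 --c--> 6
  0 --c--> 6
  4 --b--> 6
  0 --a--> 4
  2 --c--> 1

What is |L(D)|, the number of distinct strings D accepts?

The useful subgraph on states {0, 1, 2, 3, 4, 5} is acyclic, so L(D) is finite; the longest accepting path visits 6 useful states, giving maximum string length 5.
Counting accepting paths from 5 by length: 1 of length 0, 2 of length 1, 2 of length 2, 2 of length 3, 4 of length 4, 3 of length 5. Total 14.

14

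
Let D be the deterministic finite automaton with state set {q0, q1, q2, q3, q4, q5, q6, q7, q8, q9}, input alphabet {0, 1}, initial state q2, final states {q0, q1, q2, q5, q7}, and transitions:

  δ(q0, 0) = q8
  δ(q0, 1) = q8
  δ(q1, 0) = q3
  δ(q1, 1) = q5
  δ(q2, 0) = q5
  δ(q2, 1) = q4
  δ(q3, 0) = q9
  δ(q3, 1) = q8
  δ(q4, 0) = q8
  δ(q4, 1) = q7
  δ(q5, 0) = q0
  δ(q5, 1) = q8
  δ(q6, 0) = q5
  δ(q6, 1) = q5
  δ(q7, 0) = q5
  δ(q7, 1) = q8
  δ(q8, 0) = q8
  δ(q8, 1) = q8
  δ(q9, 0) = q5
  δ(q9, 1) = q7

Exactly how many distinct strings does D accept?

6

The useful subgraph on states {q0, q2, q4, q5, q7} is acyclic, so L(D) is finite; the longest accepting path visits 5 useful states, giving maximum string length 4.
Counting accepting paths from q2 by length: 1 of length 0, 1 of length 1, 2 of length 2, 1 of length 3, 1 of length 4. Total 6.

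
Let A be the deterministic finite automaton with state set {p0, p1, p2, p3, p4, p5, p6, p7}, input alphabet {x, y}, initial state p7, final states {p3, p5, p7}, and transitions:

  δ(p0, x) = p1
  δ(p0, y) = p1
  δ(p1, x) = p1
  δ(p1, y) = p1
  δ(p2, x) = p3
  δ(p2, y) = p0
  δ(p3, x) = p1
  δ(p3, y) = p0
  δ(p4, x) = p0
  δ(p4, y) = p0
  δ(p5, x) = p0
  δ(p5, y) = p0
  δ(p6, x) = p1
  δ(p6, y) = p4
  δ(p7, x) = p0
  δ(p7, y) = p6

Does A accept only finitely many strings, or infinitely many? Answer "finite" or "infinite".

The useful states (reachable from p7 and able to reach an accepting state) are {p7}.
Restricted to these states the transition graph has no cycle, so every accepting path has bounded length and L is finite.

finite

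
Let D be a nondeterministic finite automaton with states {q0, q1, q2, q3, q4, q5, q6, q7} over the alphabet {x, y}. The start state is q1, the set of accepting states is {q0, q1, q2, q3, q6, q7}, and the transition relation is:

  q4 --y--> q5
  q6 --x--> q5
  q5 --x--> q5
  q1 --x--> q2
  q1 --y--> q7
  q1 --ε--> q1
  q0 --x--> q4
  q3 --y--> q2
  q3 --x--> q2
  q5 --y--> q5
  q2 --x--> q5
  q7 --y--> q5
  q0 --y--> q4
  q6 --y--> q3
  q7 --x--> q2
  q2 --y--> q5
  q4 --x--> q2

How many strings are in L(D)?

4

The useful subgraph on states {q1, q2, q7} is acyclic, so L(D) is finite; the longest accepting path visits 3 useful states, giving maximum string length 2.
Counting accepting paths from q1 by length: 1 of length 0, 2 of length 1, 1 of length 2. Total 4.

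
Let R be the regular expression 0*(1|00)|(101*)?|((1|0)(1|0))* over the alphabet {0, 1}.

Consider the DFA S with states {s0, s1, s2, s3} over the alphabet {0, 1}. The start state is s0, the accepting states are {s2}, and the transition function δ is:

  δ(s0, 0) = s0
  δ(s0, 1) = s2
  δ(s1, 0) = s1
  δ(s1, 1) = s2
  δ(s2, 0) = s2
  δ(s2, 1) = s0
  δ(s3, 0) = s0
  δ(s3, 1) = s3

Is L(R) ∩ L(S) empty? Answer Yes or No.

The string 1 is accepted by both R and S.
Hence L(R) ∩ L(S) ≠ ∅.

No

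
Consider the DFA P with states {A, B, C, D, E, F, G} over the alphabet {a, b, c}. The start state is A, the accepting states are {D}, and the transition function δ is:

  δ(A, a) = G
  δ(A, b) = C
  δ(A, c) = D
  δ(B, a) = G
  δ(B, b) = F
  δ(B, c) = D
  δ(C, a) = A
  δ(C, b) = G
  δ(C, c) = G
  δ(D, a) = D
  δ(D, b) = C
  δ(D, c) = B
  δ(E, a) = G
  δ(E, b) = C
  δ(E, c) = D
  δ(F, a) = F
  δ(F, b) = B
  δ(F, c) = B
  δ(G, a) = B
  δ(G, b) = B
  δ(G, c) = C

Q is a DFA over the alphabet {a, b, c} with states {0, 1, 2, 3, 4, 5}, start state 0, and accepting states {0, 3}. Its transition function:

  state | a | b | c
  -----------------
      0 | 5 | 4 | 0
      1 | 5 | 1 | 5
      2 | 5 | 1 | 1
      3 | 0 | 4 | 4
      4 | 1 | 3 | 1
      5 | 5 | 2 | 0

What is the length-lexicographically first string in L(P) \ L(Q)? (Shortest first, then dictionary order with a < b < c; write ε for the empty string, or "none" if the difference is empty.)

The string ca is accepted by P but not by Q.
No shorter string lies in the difference, and ca is the lexicographically first length-2 string in L(P) \ L(Q).

ca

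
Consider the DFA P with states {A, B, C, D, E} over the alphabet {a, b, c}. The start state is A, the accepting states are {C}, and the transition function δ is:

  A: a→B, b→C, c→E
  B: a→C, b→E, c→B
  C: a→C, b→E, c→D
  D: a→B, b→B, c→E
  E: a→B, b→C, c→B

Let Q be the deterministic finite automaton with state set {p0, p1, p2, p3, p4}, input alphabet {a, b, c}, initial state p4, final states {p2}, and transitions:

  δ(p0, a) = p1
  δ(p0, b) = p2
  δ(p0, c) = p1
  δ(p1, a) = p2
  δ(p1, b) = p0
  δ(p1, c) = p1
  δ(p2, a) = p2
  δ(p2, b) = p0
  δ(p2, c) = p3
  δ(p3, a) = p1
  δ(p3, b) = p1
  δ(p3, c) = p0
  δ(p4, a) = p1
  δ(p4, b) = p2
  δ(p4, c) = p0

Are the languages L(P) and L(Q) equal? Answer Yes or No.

Yes

Exploring the product automaton P × Q from the start pair (A, p4), following both machines on each input symbol, reaches 5 state pairs: (A, p4), (B, p1), (C, p2), (E, p0), (D, p3).
P accepts in {C} and Q accepts in {p2}. In every reachable pair the two components are either both accepting — (C, p2) — or both non-accepting, so no string is accepted by exactly one of the machines: L(P) \ L(Q) and L(Q) \ L(P) are both empty.
Hence every string is accepted by P iff it is accepted by Q, and the two languages coincide.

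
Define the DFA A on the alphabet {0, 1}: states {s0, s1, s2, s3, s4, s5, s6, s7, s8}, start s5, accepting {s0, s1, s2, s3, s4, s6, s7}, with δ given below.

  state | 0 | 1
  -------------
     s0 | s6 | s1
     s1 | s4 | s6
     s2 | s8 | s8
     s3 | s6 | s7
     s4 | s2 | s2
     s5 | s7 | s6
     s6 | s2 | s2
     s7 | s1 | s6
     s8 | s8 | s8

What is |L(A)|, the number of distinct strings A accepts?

The useful subgraph on states {s1, s2, s4, s5, s6, s7} is acyclic, so L(A) is finite; the longest accepting path visits 5 useful states, giving maximum string length 4.
Counting accepting paths from s5 by length: 2 of length 1, 4 of length 2, 4 of length 3, 4 of length 4. Total 14.

14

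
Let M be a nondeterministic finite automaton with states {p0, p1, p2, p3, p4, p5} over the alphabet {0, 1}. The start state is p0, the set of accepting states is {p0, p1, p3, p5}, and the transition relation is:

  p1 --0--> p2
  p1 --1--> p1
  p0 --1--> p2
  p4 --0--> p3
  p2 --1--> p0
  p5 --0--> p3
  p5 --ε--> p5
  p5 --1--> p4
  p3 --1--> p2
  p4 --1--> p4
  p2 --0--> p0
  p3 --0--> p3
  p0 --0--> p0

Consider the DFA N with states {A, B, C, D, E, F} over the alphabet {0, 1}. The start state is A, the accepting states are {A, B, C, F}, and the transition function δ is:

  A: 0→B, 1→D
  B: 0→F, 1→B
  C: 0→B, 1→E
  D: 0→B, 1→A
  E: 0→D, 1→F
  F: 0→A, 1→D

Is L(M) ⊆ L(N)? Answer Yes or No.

Yes

Exploring the product automaton M × N from the start pair (p0, A), following both machines on each input symbol, reaches 5 state pairs: (p0, A), (p0, B), (p2, D), (p0, F), (p2, B).
M accepts in {p0, p1, p3, p5} and N accepts in {A, B, C, F}. The reachable pairs whose M-component is accepting are (p0, A), (p0, B), (p0, F); in each of them the N-component is accepting too, so the product for L(M) \ L(N) (M-component accepting, N-component rejecting) has no reachable accepting pair and the difference is empty.
Hence every string in L(M) is also in L(N).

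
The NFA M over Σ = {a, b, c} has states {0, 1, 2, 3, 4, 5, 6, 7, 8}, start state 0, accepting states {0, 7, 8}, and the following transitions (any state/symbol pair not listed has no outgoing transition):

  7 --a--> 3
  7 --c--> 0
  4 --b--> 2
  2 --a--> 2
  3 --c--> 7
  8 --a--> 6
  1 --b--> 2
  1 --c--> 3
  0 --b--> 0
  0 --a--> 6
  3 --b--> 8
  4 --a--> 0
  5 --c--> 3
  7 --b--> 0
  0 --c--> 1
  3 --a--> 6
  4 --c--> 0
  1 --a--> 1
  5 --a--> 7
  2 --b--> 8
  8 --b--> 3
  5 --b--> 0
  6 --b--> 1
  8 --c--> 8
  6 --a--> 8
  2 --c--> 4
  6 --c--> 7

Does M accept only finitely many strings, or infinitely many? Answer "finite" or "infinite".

State 0 is reachable from the start and can reach an accepting state, and it lies on the cycle 0 → 0.
Traversing that cycle any number of times yields accepted strings of unbounded length, so the language is infinite.

infinite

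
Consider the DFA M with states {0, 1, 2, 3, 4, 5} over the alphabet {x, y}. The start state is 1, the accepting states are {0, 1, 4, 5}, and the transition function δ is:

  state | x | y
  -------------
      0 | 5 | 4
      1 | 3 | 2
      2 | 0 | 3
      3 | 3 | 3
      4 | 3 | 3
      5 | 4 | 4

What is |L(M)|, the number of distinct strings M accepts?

6

The useful subgraph on states {0, 1, 2, 4, 5} is acyclic, so L(M) is finite; the longest accepting path visits 5 useful states, giving maximum string length 4.
Counting accepting paths from 1 by length: 1 of length 0, 1 of length 2, 2 of length 3, 2 of length 4. Total 6.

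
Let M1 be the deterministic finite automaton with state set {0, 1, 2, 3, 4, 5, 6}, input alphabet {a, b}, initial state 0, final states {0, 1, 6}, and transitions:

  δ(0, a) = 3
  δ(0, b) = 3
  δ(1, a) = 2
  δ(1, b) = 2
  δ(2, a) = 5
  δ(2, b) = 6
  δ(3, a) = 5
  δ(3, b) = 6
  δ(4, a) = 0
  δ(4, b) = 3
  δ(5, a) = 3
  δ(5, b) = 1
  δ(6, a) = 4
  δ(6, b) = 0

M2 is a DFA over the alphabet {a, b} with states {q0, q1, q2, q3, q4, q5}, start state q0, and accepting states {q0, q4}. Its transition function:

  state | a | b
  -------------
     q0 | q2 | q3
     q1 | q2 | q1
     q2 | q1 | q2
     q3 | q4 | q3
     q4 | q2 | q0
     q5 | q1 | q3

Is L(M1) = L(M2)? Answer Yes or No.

The string ab is accepted by M1 but rejected by M2.
So L(M1) ≠ L(M2).

No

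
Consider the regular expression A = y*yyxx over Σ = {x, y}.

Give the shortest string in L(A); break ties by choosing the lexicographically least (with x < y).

By inspection of the expression, no string of length less than 4 matches, and yyxx is the lexicographically first match of length 4.

yyxx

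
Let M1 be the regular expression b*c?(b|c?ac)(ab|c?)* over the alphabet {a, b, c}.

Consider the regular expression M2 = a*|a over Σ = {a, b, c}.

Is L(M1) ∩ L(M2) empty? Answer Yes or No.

Yes

Converting the expression M1 to a DFA (subset construction, then merging equivalent states) gives the minimal DFA with states {r0, r1, r2, r3, r4, r5, r6, r7, r8, r9, r10}, start state r0, accepting states {r2, r5, r7, r10} and transitions r0: a→r1, b→r2, c→r3; r1: a→r4, b→r4, c→r5; r2: a→r6, b→r2, c→r7; r3: a→r1, b→r5, c→r8; r4: a→r4, b→r4, c→r4; r5: a→r9, b→r4, c→r5; r6: a→r4, b→r5, c→r5; r7: a→r6, b→r5, c→r10; r8: a→r1, b→r4, c→r4; r9: a→r4, b→r5, c→r4; r10: a→r6, b→r4, c→r5.
Converting the expression M2 to a DFA (subset construction, then merging equivalent states) gives the minimal DFA with states {t0, t1}, start state t0, accepting states {t0} and transitions t0: a→t0, b→t1, c→t1; t1: a→t1, b→t1, c→t1.
Exploring the product automaton M1 × M2 from the start pair (r0, t0), following both machines on each input symbol, reaches 13 state pairs: (r0, t0), (r1, t0), (r2, t1), (r3, t1), (r4, t0), (r4, t1), (r5, t1), (r6, t1), (r7, t1), (r1, t1), (r8, t1), (r9, t1), (r10, t1).
M1 accepts in {r2, r5, r7, r10} and M2 accepts in {t0}; no reachable pair has both components accepting, so no string drives both machines to acceptance simultaneously and L(M1) ∩ L(M2) = ∅.
So no string is accepted by both, and the intersection is empty.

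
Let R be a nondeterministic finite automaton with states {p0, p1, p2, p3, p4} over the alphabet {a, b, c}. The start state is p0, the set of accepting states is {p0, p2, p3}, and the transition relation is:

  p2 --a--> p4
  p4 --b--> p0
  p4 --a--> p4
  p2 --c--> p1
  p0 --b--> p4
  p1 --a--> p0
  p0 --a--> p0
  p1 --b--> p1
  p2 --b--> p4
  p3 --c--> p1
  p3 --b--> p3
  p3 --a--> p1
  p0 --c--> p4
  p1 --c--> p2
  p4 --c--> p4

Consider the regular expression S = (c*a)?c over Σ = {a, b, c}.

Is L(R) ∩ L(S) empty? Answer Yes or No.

Converting the expression S to a DFA (subset construction, then merging equivalent states) gives the minimal DFA with states {s0, s1, s2, s3, s4, s5}, start state s0, accepting states {s3, s4} and transitions s0: a→s1, b→s2, c→s3; s1: a→s2, b→s2, c→s4; s2: a→s2, b→s2, c→s2; s3: a→s1, b→s2, c→s5; s4: a→s2, b→s2, c→s2; s5: a→s1, b→s2, c→s5.
Exploring the product automaton R × S from the start pair (p0, s0), following both machines on each input symbol, reaches 8 state pairs: (p0, s0), (p0, s1), (p4, s2), (p4, s3), (p0, s2), (p4, s4), (p4, s1), (p4, s5).
R accepts in {p0, p2, p3} and S accepts in {s3, s4}; no reachable pair has both components accepting, so no string drives both machines to acceptance simultaneously and L(R) ∩ L(S) = ∅.
So no string is accepted by both, and the intersection is empty.

Yes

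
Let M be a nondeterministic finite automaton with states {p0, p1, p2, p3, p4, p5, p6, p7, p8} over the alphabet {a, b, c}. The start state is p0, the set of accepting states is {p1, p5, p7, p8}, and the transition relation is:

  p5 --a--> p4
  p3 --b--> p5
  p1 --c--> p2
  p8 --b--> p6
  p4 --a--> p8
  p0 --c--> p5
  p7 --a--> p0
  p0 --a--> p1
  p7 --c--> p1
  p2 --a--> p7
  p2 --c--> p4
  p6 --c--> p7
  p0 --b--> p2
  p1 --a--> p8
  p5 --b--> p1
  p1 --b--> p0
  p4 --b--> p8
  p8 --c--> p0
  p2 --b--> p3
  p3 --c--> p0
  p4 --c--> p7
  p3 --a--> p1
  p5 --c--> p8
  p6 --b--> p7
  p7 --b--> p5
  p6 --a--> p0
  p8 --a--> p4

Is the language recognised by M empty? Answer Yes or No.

The string a is accepted: the run p0 → p1 ends in the accepting state p1.
Since at least one string is accepted, L(M) is not empty.

No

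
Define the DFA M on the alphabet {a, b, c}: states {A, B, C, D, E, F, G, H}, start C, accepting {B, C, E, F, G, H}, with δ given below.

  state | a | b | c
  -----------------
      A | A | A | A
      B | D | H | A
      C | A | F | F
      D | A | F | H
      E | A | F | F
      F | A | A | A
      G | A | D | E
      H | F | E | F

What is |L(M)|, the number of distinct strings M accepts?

3

The useful subgraph on states {C, F} is acyclic, so L(M) is finite; the longest accepting path visits 2 useful states, giving maximum string length 1.
Counting accepting paths from C by length: 1 of length 0, 2 of length 1. Total 3.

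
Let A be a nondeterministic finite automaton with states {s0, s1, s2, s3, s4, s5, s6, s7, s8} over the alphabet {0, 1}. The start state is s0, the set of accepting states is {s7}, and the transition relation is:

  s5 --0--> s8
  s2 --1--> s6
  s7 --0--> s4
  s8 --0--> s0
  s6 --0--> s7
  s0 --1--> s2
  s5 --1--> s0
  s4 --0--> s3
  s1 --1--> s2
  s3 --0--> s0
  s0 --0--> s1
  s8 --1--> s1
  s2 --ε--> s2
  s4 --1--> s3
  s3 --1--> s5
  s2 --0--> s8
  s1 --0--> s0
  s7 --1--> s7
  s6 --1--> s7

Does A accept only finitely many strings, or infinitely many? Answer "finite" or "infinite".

State s0 is reachable from the start and can reach an accepting state, and it lies on the cycle s0 → s1 → s0.
Traversing that cycle any number of times yields accepted strings of unbounded length, so the language is infinite.

infinite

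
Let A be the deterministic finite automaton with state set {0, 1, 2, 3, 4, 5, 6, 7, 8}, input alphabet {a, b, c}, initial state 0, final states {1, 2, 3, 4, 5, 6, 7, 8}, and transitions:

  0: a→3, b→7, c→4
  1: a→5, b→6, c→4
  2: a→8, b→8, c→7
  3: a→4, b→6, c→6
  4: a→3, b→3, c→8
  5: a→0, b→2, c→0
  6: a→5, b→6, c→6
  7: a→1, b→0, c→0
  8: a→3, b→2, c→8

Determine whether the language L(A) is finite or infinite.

infinite

State 8 is reachable from the start and can reach an accepting state, and it lies on the cycle 8 → 8.
Traversing that cycle any number of times yields accepted strings of unbounded length, so the language is infinite.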